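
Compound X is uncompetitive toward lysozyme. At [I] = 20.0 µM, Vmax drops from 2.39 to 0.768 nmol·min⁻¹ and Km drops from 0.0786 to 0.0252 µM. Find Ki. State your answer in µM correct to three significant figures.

9.47 µM

Uncompetitive: Vmax,app = Vmax/α (and Km,app = Km/α) with α = 1 + [I]/Ki.
α = Vmax/Vmax,app = 2.39/0.768 = 3.112.
Since α = 1 + [I]/Ki, [I]/Ki = 3.112 − 1 = 2.112 and Ki = 20.0/2.112 = 9.47 µM.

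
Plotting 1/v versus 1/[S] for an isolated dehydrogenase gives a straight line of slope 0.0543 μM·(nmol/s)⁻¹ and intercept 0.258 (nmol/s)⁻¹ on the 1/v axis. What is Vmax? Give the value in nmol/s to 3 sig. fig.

The y-intercept of a Lineweaver–Burk plot equals 1/Vmax, so Vmax = 1/0.258 = 3.88 nmol/s.

3.88 nmol/s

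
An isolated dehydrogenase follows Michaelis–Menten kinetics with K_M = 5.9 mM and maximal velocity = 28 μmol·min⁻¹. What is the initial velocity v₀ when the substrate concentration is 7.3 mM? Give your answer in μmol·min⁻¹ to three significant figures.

v = Vmax·[S]/(Km + [S]) = 28 × 7.3 / (5.9 + 7.3)
  = 204.4 / 13.20 = 15.5 μmol·min⁻¹.

15.5 μmol·min⁻¹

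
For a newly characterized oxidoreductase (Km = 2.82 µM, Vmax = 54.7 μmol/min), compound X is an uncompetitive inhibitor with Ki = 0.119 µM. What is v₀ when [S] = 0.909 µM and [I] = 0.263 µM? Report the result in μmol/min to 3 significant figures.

With α = 1 + [I]/Ki = 1 + 0.263/0.119 = 3.210, the uncompetitive rate law is v = (Vmax/α)·[S] / (Km/α + [S]).
v = (54.7/3.210)×0.909 / (2.82/3.210 + 0.909) = 15.49/1.787 = 8.67 μmol/min.

8.67 μmol/min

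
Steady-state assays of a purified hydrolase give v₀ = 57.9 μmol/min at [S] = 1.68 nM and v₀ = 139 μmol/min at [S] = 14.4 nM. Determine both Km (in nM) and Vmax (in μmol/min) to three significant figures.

From v = Vmax[S]/(Km+[S]), each point gives Vmax = v(Km+[S])/[S].
Equating: 57.9(Km+1.68)/1.68 = 139(Km+14.4)/14.4.
34.46·Km + 57.9 = 9.653·Km + 139, so (34.46 − 9.653)·Km = 139 − 57.9.
Km = 81.10/24.81 = 3.27 nM; then Vmax = 57.9(3.27+1.68)/1.68 = 171 μmol/min.

Km = 3.27 nM; Vmax = 171 μmol/min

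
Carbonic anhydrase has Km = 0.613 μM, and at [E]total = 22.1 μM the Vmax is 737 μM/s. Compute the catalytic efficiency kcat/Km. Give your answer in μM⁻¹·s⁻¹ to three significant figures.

kcat = Vmax/[E]total = 737/22.1 = 33.3 s⁻¹.
kcat/Km = 33.3/0.613 = 54.4 μM⁻¹·s⁻¹.

54.4 μM⁻¹·s⁻¹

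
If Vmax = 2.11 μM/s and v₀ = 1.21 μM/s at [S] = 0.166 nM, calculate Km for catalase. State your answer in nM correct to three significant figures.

From v = Vmax[S]/(Km+[S]), Km = [S](Vmax − v)/v.
Km = 0.166 × (2.11 − 1.21) / 1.21 = 0.1494/1.21 = 0.123 nM.

0.123 nM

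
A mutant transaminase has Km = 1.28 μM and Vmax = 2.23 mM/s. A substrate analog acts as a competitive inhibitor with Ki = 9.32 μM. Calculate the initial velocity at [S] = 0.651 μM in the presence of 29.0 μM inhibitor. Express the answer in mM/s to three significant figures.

α = 1 + [I]/Ki = 1 + 29.0/9.32 = 4.112.
For a competitive inhibitor, Vmax is unchanged and the apparent Km becomes α·Km: Km,app = 5.26 μM, Vmax,app = 2.23 mM/s.
v = Vmax,app·[S]/(Km,app + [S]) = 2.23 × 0.651/(5.26 + 0.651) = 0.245 mM/s.

0.245 mM/s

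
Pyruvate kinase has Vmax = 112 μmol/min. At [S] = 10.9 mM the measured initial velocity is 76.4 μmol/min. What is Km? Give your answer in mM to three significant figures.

5.08 mM

From v = Vmax[S]/(Km+[S]), Km = [S](Vmax − v)/v.
Km = 10.9 × (112 − 76.4) / 76.4 = 388.0/76.4 = 5.08 mM.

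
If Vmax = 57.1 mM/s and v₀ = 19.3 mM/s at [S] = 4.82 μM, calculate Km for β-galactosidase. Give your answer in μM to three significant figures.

9.44 μM

From v = Vmax[S]/(Km+[S]), Km = [S](Vmax − v)/v.
Km = 4.82 × (57.1 − 19.3) / 19.3 = 182.2/19.3 = 9.44 μM.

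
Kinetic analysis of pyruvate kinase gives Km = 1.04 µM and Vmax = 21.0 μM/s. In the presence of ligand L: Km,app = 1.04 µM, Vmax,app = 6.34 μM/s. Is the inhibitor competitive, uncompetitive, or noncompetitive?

noncompetitive

Vmax decreases (21.0 → 6.34 μM/s) while Km is unchanged — pure noncompetitive inhibition.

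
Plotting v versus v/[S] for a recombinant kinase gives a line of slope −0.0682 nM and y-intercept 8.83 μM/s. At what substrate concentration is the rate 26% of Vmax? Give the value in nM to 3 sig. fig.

The Eadie–Hofstee slope gives Km = 0.0682 nM (slope = −Km).
v/Vmax = [S]/(Km+[S]) = 0.26 ⇒ [S] = Km·0.26/(1−0.26) = 0.0682 × 0.3514 = 0.0240 nM.

0.0240 nM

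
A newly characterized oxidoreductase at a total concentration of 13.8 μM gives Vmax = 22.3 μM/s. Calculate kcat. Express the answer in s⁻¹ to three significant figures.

kcat = Vmax/[E]total = 22.3 μM/s / 13.8 μM = 1.62 s⁻¹.

1.62 s⁻¹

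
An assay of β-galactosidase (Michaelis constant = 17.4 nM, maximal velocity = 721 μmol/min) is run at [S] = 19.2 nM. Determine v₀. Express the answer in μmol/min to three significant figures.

378 μmol/min

v = Vmax·[S]/(Km + [S]) = 721 × 19.2 / (17.4 + 19.2)
  = 13840 / 36.60 = 378 μmol/min.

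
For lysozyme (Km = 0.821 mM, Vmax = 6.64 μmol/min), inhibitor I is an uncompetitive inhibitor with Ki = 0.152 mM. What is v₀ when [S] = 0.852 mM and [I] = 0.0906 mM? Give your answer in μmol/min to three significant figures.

α = 1 + [I]/Ki = 1 + 0.0906/0.152 = 1.596.
For an uncompetitive inhibitor, both parameters are divided by α, giving Vmax/α and Km/α: Km,app = 0.514 mM, Vmax,app = 4.16 μmol/min.
v = Vmax,app·[S]/(Km,app + [S]) = 4.16 × 0.852/(0.514 + 0.852) = 2.59 μmol/min.

2.59 μmol/min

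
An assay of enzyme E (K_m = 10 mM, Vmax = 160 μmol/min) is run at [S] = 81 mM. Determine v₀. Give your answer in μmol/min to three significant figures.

142 μmol/min

[S]/(Km+[S]) = 81/91.00 = 0.8901, the fractional saturation.
v = 0.8901 × Vmax = 0.8901 × 160 = 142 μmol/min.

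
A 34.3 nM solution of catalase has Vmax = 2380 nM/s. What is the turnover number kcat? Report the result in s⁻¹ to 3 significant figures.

69.4 s⁻¹

kcat = Vmax/[E]total = 2380 nM/s / 34.3 nM = 69.4 s⁻¹.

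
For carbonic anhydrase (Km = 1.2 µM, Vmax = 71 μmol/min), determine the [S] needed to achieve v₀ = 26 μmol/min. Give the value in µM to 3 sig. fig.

0.693 µM

The required fractional saturation is v/Vmax = 26/71 = 0.3662.
Then [S]/(Km+[S]) = 0.3662 ⇒ [S] = 1.2 × 0.3662/(1 − 0.3662) = 0.693 µM.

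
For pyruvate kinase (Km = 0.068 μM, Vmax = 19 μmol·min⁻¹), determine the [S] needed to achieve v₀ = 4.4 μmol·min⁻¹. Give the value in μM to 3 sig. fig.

0.0205 μM

Rearranging v = Vmax[S]/(Km+[S]) gives [S] = Km·v/(Vmax − v).
[S] = 0.068 × 4.4 / (19 − 4.4) = 0.2992/14.60 = 0.0205 μM.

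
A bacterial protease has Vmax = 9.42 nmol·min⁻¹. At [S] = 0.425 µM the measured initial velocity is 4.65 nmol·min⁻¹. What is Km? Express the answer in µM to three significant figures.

From v = Vmax[S]/(Km+[S]), Km = [S](Vmax − v)/v.
Km = 0.425 × (9.42 − 4.65) / 4.65 = 2.027/4.65 = 0.436 µM.

0.436 µM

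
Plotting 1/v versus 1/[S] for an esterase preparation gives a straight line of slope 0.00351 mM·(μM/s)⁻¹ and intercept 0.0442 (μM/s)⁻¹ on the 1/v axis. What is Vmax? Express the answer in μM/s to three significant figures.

The y-intercept of a Lineweaver–Burk plot equals 1/Vmax, so Vmax = 1/0.0442 = 22.6 μM/s.

22.6 μM/s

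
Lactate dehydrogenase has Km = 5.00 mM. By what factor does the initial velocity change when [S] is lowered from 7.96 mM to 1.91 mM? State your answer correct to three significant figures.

Since Vmax cancels, v₂/v₁ = [S]₂(Km+[S]₁) / [S]₁(Km+[S]₂).
= 1.91×(5.00+7.96) / (7.96×(5.00+1.91)) = 24.75/55.00 = 0.450.

0.450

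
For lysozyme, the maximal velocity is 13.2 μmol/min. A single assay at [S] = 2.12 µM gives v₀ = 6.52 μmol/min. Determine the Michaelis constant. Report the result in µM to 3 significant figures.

2.17 µM

From v = Vmax[S]/(Km+[S]), Km = [S](Vmax − v)/v.
Km = 2.12 × (13.2 − 6.52) / 6.52 = 14.16/6.52 = 2.17 µM.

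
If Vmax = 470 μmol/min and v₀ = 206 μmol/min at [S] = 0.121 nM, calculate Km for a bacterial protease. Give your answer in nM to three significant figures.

From v = Vmax[S]/(Km+[S]), Km = [S](Vmax − v)/v.
Km = 0.121 × (470 − 206) / 206 = 31.94/206 = 0.155 nM.

0.155 nM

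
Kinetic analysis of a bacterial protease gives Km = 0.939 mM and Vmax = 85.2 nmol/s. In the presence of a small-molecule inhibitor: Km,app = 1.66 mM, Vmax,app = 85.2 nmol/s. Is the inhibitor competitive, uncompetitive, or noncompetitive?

Km increases (0.939 → 1.66 mM) while Vmax is unchanged — the hallmark of competitive inhibition.

competitive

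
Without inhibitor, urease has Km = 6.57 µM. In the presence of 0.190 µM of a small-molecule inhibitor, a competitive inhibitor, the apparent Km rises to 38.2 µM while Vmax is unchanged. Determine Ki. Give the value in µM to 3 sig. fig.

0.0395 µM

Competitive: Km,app = α·Km with α = 1 + [I]/Ki.
α = Km,app/Km = 38.2/6.57 = 5.814.
Ki = [I]/(α − 1) = 0.190/4.814 = 0.0395 µM.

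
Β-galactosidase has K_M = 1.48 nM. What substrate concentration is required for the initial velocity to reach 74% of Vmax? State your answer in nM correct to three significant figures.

4.21 nM

v/Vmax = [S]/(Km+[S]) = 0.74, so [S] = Km·0.74/(1 − 0.74) = 1.48 × 2.846.
[S] = 4.21 nM.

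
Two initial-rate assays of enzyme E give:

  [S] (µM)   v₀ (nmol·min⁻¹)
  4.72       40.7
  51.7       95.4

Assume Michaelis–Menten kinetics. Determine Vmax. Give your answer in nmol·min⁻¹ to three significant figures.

In reciprocal form, 1/v = (Km/Vmax)·(1/[S]) + 1/Vmax. The two points give (1/[S], 1/v) = (0.2119, 0.02457) and (0.01934, 0.01048).
Slope = (0.02457 − 0.01048)/(0.2119 − 0.01934) = 0.07318; intercept = 0.02457 − 0.07318×0.2119 = 0.009067.
Vmax = 1/intercept = 110 nmol·min⁻¹; Km = slope × Vmax = 0.07318 × 110 = 8.07 µM.

110 nmol·min⁻¹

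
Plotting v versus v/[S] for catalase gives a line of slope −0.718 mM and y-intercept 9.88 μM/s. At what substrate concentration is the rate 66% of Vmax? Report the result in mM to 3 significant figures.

The Eadie–Hofstee slope gives Km = 0.718 mM (slope = −Km).
v/Vmax = [S]/(Km+[S]) = 0.66 ⇒ [S] = Km·0.66/(1−0.66) = 0.718 × 1.941 = 1.39 mM.

1.39 mM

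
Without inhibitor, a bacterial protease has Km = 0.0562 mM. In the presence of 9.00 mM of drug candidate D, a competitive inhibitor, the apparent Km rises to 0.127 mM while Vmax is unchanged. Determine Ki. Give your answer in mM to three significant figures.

Competitive: Km,app = α·Km with α = 1 + [I]/Ki.
α = Km,app/Km = 0.127/0.0562 = 2.260.
Since α = 1 + [I]/Ki, [I]/Ki = 2.260 − 1 = 1.260 and Ki = 9.00/1.260 = 7.14 mM.

7.14 mM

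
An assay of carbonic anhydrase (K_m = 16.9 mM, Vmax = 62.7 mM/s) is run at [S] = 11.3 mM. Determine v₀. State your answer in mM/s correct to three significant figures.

v = Vmax·[S]/(Km + [S]) = 62.7 × 11.3 / (16.9 + 11.3)
  = 708.5 / 28.20 = 25.1 mM/s.

25.1 mM/s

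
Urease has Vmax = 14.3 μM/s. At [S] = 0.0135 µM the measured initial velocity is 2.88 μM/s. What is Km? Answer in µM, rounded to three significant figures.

From v = Vmax[S]/(Km+[S]), Km = [S](Vmax − v)/v.
Km = 0.0135 × (14.3 − 2.88) / 2.88 = 0.1542/2.88 = 0.0535 µM.

0.0535 µM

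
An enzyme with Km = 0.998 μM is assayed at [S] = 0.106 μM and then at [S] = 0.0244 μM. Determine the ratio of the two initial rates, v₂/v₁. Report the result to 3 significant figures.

0.249

Since Vmax cancels, v₂/v₁ = [S]₂(Km+[S]₁) / [S]₁(Km+[S]₂).
= 0.0244×(0.998+0.106) / (0.106×(0.998+0.0244)) = 0.02694/0.1084 = 0.249.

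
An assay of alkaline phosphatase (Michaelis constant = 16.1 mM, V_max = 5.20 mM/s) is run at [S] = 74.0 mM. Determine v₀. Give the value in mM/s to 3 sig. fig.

v = Vmax·[S]/(Km + [S]) = 5.20 × 74.0 / (16.1 + 74.0)
  = 384.8 / 90.10 = 4.27 mM/s.

4.27 mM/s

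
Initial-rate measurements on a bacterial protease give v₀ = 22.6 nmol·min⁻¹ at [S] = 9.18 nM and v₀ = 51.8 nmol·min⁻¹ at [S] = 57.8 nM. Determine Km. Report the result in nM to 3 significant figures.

18.7 nM

In reciprocal form, 1/v = (Km/Vmax)·(1/[S]) + 1/Vmax. The two points give (1/[S], 1/v) = (0.1089, 0.04425) and (0.01730, 0.01931).
Slope = (0.04425 − 0.01931)/(0.1089 − 0.01730) = 0.2722; intercept = 0.04425 − 0.2722×0.1089 = 0.01460.
Vmax = 1/intercept = 68.5 nmol·min⁻¹; Km = slope × Vmax = 0.2722 × 68.5 = 18.7 nM.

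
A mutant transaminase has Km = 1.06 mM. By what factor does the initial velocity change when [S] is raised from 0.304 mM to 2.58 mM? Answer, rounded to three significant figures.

The fractional saturations are [S]/(Km+[S]) = 0.304/1.364 = 0.2229 and 2.58/3.640 = 0.7088.
v₂/v₁ is just their ratio: 0.7088/0.2229 = 3.18.

3.18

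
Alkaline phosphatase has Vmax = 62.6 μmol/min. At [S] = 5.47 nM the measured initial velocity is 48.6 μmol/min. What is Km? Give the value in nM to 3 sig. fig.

From v = Vmax[S]/(Km+[S]), Km = [S](Vmax − v)/v.
Km = 5.47 × (62.6 − 48.6) / 48.6 = 76.58/48.6 = 1.58 nM.

1.58 nM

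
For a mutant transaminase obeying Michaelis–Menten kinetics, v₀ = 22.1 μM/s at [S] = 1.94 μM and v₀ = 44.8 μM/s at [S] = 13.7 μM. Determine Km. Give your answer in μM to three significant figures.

In reciprocal form, 1/v = (Km/Vmax)·(1/[S]) + 1/Vmax. The two points give (1/[S], 1/v) = (0.5155, 0.04525) and (0.07299, 0.02232).
Slope = (0.04525 − 0.02232)/(0.5155 − 0.07299) = 0.05182; intercept = 0.04525 − 0.05182×0.5155 = 0.01854.
Vmax = 1/intercept = 53.9 μM/s; Km = slope × Vmax = 0.05182 × 53.9 = 2.79 μM.

2.79 μM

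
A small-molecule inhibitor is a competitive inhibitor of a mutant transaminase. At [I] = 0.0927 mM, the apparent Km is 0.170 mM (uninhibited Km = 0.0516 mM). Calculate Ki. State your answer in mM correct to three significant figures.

0.0404 mM

Competitive: Km,app = α·Km with α = 1 + [I]/Ki.
α = Km,app/Km = 0.170/0.0516 = 3.295.
Since α = 1 + [I]/Ki, [I]/Ki = 3.295 − 1 = 2.295 and Ki = 0.0927/2.295 = 0.0404 mM.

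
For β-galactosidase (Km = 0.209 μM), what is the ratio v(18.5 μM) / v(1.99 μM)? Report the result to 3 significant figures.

1.09

The fractional saturations are [S]/(Km+[S]) = 1.99/2.199 = 0.9050 and 18.5/18.71 = 0.9888.
v₂/v₁ is just their ratio: 0.9888/0.9050 = 1.09.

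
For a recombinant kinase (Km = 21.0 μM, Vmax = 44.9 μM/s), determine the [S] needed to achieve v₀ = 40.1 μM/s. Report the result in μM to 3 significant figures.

175 μM

The required fractional saturation is v/Vmax = 40.1/44.9 = 0.8931.
Then [S]/(Km+[S]) = 0.8931 ⇒ [S] = 21.0 × 0.8931/(1 − 0.8931) = 175 μM.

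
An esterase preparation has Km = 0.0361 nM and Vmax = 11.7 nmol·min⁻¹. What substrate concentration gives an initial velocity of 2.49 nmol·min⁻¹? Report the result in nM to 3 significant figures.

0.00976 nM

The required fractional saturation is v/Vmax = 2.49/11.7 = 0.2128.
Then [S]/(Km+[S]) = 0.2128 ⇒ [S] = 0.0361 × 0.2128/(1 − 0.2128) = 0.00976 nM.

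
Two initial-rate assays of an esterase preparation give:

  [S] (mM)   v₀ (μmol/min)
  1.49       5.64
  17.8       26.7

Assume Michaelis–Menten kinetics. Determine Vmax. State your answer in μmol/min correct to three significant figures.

40.5 μmol/min

In reciprocal form, 1/v = (Km/Vmax)·(1/[S]) + 1/Vmax. The two points give (1/[S], 1/v) = (0.6711, 0.1773) and (0.05618, 0.03745).
Slope = (0.1773 − 0.03745)/(0.6711 − 0.05618) = 0.2274; intercept = 0.1773 − 0.2274×0.6711 = 0.02468.
Vmax = 1/intercept = 40.5 μmol/min; Km = slope × Vmax = 0.2274 × 40.5 = 9.22 mM.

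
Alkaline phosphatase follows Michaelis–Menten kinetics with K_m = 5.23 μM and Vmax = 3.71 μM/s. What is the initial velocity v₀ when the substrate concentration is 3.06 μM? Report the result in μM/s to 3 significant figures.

v = Vmax·[S]/(Km + [S]) = 3.71 × 3.06 / (5.23 + 3.06)
  = 11.35 / 8.290 = 1.37 μM/s.

1.37 μM/s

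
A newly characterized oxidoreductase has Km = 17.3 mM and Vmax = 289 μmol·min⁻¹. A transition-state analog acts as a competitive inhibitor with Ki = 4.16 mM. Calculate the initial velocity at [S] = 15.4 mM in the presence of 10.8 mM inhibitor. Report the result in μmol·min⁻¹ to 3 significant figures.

57.3 μmol·min⁻¹

α = 1 + [I]/Ki = 1 + 10.8/4.16 = 3.596.
For a competitive inhibitor, Vmax is unchanged and the apparent Km becomes α·Km: Km,app = 62.2 mM, Vmax,app = 289 μmol·min⁻¹.
v = Vmax,app·[S]/(Km,app + [S]) = 289 × 15.4/(62.2 + 15.4) = 57.3 μmol·min⁻¹.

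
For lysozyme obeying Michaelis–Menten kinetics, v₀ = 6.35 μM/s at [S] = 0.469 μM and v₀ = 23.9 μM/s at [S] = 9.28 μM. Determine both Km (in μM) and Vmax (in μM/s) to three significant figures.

In reciprocal form, 1/v = (Km/Vmax)·(1/[S]) + 1/Vmax. The two points give (1/[S], 1/v) = (2.132, 0.1575) and (0.1078, 0.04184).
Slope = (0.1575 − 0.04184)/(2.132 − 0.1078) = 0.05712; intercept = 0.1575 − 0.05712×2.132 = 0.03569.
Vmax = 1/intercept = 28.0 μM/s; Km = slope × Vmax = 0.05712 × 28.0 = 1.60 μM.

Km = 1.60 μM; Vmax = 28.0 μM/s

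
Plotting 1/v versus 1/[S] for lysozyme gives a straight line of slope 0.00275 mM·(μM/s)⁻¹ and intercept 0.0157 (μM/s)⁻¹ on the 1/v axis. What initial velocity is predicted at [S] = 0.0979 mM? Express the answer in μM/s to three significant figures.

22.8 μM/s

The y-intercept is 1/Vmax, so Vmax = 1/0.0157 = 63.7 μM/s.
The slope is Km/Vmax, so Km = 0.00275 × 63.7 = 0.175 mM.
Then v = 63.7 × 0.0979/(0.175 + 0.0979) = 22.8 μM/s.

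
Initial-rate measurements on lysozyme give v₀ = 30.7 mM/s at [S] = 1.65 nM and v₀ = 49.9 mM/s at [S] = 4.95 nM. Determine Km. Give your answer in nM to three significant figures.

In reciprocal form, 1/v = (Km/Vmax)·(1/[S]) + 1/Vmax. The two points give (1/[S], 1/v) = (0.6061, 0.03257) and (0.2020, 0.02004).
Slope = (0.03257 − 0.02004)/(0.6061 − 0.2020) = 0.03102; intercept = 0.03257 − 0.03102×0.6061 = 0.01377.
Vmax = 1/intercept = 72.6 mM/s; Km = slope × Vmax = 0.03102 × 72.6 = 2.25 nM.

2.25 nM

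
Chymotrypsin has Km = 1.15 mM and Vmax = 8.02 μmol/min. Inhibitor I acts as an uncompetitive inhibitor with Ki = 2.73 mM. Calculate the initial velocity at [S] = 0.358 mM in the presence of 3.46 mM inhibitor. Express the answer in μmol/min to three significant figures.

With α = 1 + [I]/Ki = 1 + 3.46/2.73 = 2.267, the uncompetitive rate law is v = (Vmax/α)·[S] / (Km/α + [S]).
v = (8.02/2.267)×0.358 / (1.15/2.267 + 0.358) = 1.266/0.8652 = 1.46 μmol/min.

1.46 μmol/min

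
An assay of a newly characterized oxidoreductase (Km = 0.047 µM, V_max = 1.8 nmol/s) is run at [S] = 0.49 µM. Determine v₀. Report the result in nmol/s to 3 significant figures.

1.64 nmol/s

[S]/(Km+[S]) = 0.49/0.5370 = 0.9125, the fractional saturation.
v = 0.9125 × Vmax = 0.9125 × 1.8 = 1.64 nmol/s.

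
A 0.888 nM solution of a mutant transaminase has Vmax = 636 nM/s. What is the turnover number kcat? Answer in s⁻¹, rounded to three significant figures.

716 s⁻¹

kcat = Vmax/[E]total = 636 nM/s / 0.888 nM = 716 s⁻¹.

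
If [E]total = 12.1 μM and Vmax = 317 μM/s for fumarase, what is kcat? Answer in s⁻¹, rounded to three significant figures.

kcat = Vmax/[E]total = 317 μM/s / 12.1 μM = 26.2 s⁻¹.

26.2 s⁻¹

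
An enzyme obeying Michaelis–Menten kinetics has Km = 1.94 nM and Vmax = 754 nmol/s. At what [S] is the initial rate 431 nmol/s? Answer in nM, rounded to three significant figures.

2.59 nM

Rearranging v = Vmax[S]/(Km+[S]) gives [S] = Km·v/(Vmax − v).
[S] = 1.94 × 431 / (754 − 431) = 836.1/323.0 = 2.59 nM.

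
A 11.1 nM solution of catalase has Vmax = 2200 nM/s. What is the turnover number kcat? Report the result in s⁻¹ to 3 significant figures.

198 s⁻¹

kcat = Vmax/[E]total = 2200 nM/s / 11.1 nM = 198 s⁻¹.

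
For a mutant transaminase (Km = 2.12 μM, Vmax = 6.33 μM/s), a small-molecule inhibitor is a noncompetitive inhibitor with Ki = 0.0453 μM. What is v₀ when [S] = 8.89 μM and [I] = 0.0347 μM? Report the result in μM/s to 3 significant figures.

2.89 μM/s

With α = 1 + [I]/Ki = 1 + 0.0347/0.0453 = 1.766, the noncompetitive rate law is v = (Vmax/α)·[S] / (Km + [S]).
v = (6.33/1.766)×8.89 / (2.12 + 8.89) = 31.86/11.01 = 2.89 μM/s.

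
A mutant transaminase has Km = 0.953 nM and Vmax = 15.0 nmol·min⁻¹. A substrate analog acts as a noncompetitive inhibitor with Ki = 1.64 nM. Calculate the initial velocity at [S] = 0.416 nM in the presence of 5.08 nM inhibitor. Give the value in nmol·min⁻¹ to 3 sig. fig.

With α = 1 + [I]/Ki = 1 + 5.08/1.64 = 4.098, the noncompetitive rate law is v = (Vmax/α)·[S] / (Km + [S]).
v = (15.0/4.098)×0.416 / (0.953 + 0.416) = 1.523/1.369 = 1.11 nmol·min⁻¹.

1.11 nmol·min⁻¹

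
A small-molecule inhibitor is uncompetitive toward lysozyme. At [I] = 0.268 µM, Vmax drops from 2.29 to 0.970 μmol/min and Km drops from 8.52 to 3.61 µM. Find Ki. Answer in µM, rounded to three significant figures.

Uncompetitive: Vmax,app = Vmax/α (and Km,app = Km/α) with α = 1 + [I]/Ki.
α = Vmax/Vmax,app = 2.29/0.970 = 2.361.
Ki = [I]/(α − 1) = 0.268/1.361 = 0.197 µM.

0.197 µM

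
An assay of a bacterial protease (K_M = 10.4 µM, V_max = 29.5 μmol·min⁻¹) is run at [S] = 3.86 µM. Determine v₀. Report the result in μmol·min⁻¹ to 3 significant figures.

v = Vmax·[S]/(Km + [S]) = 29.5 × 3.86 / (10.4 + 3.86)
  = 113.9 / 14.26 = 7.99 μmol·min⁻¹.

7.99 μmol·min⁻¹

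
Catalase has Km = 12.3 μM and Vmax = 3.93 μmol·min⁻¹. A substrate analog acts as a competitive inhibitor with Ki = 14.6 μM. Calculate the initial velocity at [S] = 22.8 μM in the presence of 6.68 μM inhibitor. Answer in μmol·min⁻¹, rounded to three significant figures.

2.20 μmol·min⁻¹

With α = 1 + [I]/Ki = 1 + 6.68/14.6 = 1.458, the competitive rate law is v = Vmax[S] / (αKm + [S]).
v = 3.93×22.8 / (1.458×12.3 + 22.8) = 89.60/40.73 = 2.20 μmol·min⁻¹.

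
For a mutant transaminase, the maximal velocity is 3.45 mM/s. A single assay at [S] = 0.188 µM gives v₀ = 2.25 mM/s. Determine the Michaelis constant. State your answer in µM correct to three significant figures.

v/Vmax = 2.25/3.45 = 0.6522 = [S]/(Km+[S]).
So Km + [S] = [S]/0.6522 = 0.2883 µM, giving Km = 0.2883 − 0.188 = 0.100 µM.

0.100 µM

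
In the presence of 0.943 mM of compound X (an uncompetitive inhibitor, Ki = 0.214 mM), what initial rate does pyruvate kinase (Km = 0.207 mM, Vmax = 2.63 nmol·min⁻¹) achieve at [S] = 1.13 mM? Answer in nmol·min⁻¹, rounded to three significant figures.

0.471 nmol·min⁻¹

α = 1 + [I]/Ki = 1 + 0.943/0.214 = 5.407.
For an uncompetitive inhibitor, both parameters are divided by α, giving Vmax/α and Km/α: Km,app = 0.0383 mM, Vmax,app = 0.486 nmol·min⁻¹.
v = Vmax,app·[S]/(Km,app + [S]) = 0.486 × 1.13/(0.0383 + 1.13) = 0.471 nmol·min⁻¹.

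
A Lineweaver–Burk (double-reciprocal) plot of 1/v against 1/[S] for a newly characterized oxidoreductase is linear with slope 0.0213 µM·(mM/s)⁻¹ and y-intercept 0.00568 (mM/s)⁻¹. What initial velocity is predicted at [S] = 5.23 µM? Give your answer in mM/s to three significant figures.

The y-intercept is 1/Vmax, so Vmax = 1/0.00568 = 176 mM/s.
The slope is Km/Vmax, so Km = 0.0213 × 176 = 3.75 µM.
Then v = 176 × 5.23/(3.75 + 5.23) = 103 mM/s.

103 mM/s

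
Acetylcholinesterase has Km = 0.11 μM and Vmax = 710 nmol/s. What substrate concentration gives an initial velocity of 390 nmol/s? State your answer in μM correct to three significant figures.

Rearranging v = Vmax[S]/(Km+[S]) gives [S] = Km·v/(Vmax − v).
[S] = 0.11 × 390 / (710 − 390) = 42.90/320.0 = 0.134 μM.

0.134 μM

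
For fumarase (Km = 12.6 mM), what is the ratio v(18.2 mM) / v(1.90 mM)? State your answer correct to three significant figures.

4.51

Since Vmax cancels, v₂/v₁ = [S]₂(Km+[S]₁) / [S]₁(Km+[S]₂).
= 18.2×(12.6+1.90) / (1.90×(12.6+18.2)) = 263.9/58.52 = 4.51.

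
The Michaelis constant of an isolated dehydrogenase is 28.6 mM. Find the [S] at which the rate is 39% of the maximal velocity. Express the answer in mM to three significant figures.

18.3 mM

v/Vmax = [S]/(Km+[S]) = 0.39, so [S] = Km·0.39/(1 − 0.39) = 28.6 × 0.6393.
[S] = 18.3 mM.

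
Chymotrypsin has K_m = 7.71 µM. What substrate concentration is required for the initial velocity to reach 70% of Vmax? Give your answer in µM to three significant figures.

18.0 µM

v/Vmax = [S]/(Km+[S]) = 0.7, so [S] = Km·0.7/(1 − 0.7) = 7.71 × 2.333.
[S] = 18.0 µM.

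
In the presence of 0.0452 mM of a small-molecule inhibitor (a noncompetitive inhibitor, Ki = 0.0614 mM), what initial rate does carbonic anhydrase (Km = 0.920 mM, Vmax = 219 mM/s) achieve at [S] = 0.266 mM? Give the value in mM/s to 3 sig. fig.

28.3 mM/s

α = 1 + [I]/Ki = 1 + 0.0452/0.0614 = 1.736.
For a noncompetitive inhibitor, Vmax is reduced to Vmax/α while Km is unchanged: Km,app = 0.920 mM, Vmax,app = 126 mM/s.
v = Vmax,app·[S]/(Km,app + [S]) = 126 × 0.266/(0.920 + 0.266) = 28.3 mM/s.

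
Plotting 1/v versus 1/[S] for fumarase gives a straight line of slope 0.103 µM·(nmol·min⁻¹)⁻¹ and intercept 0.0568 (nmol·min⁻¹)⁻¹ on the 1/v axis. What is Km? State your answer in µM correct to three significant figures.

y-intercept = 1/Vmax ⇒ Vmax = 17.6 nmol·min⁻¹; slope = Km/Vmax ⇒ Km = slope × Vmax.
Km = 0.103 × 17.6 = 1.81 µM.

1.81 µM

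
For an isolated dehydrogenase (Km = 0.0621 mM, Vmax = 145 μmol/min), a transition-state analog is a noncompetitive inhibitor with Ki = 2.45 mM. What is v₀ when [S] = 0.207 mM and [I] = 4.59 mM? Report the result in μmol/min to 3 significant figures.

38.8 μmol/min

α = 1 + [I]/Ki = 1 + 4.59/2.45 = 2.873.
For a noncompetitive inhibitor, Vmax is reduced to Vmax/α while Km is unchanged: Km,app = 0.0621 mM, Vmax,app = 50.5 μmol/min.
v = Vmax,app·[S]/(Km,app + [S]) = 50.5 × 0.207/(0.0621 + 0.207) = 38.8 μmol/min.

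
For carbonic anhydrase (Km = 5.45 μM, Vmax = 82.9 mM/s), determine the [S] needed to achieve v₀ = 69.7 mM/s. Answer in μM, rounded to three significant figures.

28.8 μM

Rearranging v = Vmax[S]/(Km+[S]) gives [S] = Km·v/(Vmax − v).
[S] = 5.45 × 69.7 / (82.9 − 69.7) = 379.9/13.20 = 28.8 μM.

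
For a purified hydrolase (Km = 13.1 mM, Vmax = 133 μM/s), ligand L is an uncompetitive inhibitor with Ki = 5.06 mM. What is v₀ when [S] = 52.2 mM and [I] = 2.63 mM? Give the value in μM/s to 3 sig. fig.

With α = 1 + [I]/Ki = 1 + 2.63/5.06 = 1.520, the uncompetitive rate law is v = (Vmax/α)·[S] / (Km/α + [S]).
v = (133/1.520)×52.2 / (13.1/1.520 + 52.2) = 4568/60.82 = 75.1 μM/s.

75.1 μM/s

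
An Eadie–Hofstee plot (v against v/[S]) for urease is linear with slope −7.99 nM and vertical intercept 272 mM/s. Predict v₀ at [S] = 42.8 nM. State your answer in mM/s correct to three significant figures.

In the Eadie–Hofstee form v = Vmax − Km·(v/[S]), the slope is −Km and the intercept is Vmax, so Km = 7.99 nM and Vmax = 272 mM/s.
v = 272 × 42.8/(7.99 + 42.8) = 229 mM/s.

229 mM/s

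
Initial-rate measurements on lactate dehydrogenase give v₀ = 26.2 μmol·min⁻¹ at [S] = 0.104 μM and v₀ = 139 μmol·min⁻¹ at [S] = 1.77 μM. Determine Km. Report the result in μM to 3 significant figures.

From v = Vmax[S]/(Km+[S]), each point gives Vmax = v(Km+[S])/[S].
Equating: 26.2(Km+0.104)/0.104 = 139(Km+1.77)/1.77.
251.9·Km + 26.2 = 78.53·Km + 139, so (251.9 − 78.53)·Km = 139 − 26.2.
Km = 112.8/173.4 = 0.651 μM; then Vmax = 26.2(0.651+0.104)/0.104 = 190 μmol·min⁻¹.

0.651 μM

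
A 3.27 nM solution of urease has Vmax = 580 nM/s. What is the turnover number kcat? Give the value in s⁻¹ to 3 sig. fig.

177 s⁻¹

kcat = Vmax/[E]total = 580 nM/s / 3.27 nM = 177 s⁻¹.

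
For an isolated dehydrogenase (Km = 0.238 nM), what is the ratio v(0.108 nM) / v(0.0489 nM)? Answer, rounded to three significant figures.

1.83

Since Vmax cancels, v₂/v₁ = [S]₂(Km+[S]₁) / [S]₁(Km+[S]₂).
= 0.108×(0.238+0.0489) / (0.0489×(0.238+0.108)) = 0.03099/0.01692 = 1.83.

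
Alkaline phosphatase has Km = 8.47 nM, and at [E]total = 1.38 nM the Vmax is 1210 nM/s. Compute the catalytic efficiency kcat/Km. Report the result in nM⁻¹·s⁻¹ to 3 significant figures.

104 nM⁻¹·s⁻¹

kcat = Vmax/[E]total = 1210/1.38 = 877 s⁻¹.
kcat/Km = 877/8.47 = 104 nM⁻¹·s⁻¹.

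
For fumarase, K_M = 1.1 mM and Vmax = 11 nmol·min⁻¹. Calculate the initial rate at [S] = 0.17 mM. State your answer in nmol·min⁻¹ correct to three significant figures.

1.47 nmol·min⁻¹

v = Vmax·[S]/(Km + [S]) = 11 × 0.17 / (1.1 + 0.17)
  = 1.870 / 1.270 = 1.47 nmol·min⁻¹.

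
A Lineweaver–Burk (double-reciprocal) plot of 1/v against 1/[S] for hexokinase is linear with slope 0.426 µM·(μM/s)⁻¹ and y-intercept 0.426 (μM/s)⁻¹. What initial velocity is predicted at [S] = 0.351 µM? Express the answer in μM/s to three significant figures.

The y-intercept is 1/Vmax, so Vmax = 1/0.426 = 2.35 μM/s.
The slope is Km/Vmax, so Km = 0.426 × 2.35 = 1.00 µM.
Then v = 2.35 × 0.351/(1.00 + 0.351) = 0.610 μM/s.

0.610 μM/s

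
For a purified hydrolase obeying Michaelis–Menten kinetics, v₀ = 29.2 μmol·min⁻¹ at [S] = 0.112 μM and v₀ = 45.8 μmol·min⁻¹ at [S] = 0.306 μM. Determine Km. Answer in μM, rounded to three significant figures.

0.149 μM

In reciprocal form, 1/v = (Km/Vmax)·(1/[S]) + 1/Vmax. The two points give (1/[S], 1/v) = (8.929, 0.03425) and (3.268, 0.02183).
Slope = (0.03425 − 0.02183)/(8.929 − 3.268) = 0.002193; intercept = 0.03425 − 0.002193×8.929 = 0.01467.
Vmax = 1/intercept = 68.2 μmol·min⁻¹; Km = slope × Vmax = 0.002193 × 68.2 = 0.149 μM.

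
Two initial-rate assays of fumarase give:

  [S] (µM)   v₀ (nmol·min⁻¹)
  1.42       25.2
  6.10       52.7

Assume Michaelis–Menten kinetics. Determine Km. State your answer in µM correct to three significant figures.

From v = Vmax[S]/(Km+[S]), each point gives Vmax = v(Km+[S])/[S].
Equating: 25.2(Km+1.42)/1.42 = 52.7(Km+6.10)/6.10.
17.75·Km + 25.2 = 8.639·Km + 52.7, so (17.75 − 8.639)·Km = 52.7 − 25.2.
Km = 27.50/9.107 = 3.02 µM; then Vmax = 25.2(3.02+1.42)/1.42 = 78.8 nmol·min⁻¹.

3.02 µM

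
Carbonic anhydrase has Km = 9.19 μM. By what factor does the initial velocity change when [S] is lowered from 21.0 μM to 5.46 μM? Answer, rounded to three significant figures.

0.536

Since Vmax cancels, v₂/v₁ = [S]₂(Km+[S]₁) / [S]₁(Km+[S]₂).
= 5.46×(9.19+21.0) / (21.0×(9.19+5.46)) = 164.8/307.6 = 0.536.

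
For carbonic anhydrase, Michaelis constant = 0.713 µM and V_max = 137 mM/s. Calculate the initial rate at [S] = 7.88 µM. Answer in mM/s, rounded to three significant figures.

126 mM/s

v = Vmax·[S]/(Km + [S]) = 137 × 7.88 / (0.713 + 7.88)
  = 1080 / 8.593 = 126 mM/s.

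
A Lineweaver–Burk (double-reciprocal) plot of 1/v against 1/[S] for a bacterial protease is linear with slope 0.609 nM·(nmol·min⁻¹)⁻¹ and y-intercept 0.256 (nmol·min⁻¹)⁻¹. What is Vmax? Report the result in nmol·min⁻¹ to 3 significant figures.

The y-intercept of a Lineweaver–Burk plot equals 1/Vmax, so Vmax = 1/0.256 = 3.91 nmol·min⁻¹.

3.91 nmol·min⁻¹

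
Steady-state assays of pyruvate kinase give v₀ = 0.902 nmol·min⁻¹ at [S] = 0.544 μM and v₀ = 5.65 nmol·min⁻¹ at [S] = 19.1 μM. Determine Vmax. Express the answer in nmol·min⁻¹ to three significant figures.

In reciprocal form, 1/v = (Km/Vmax)·(1/[S]) + 1/Vmax. The two points give (1/[S], 1/v) = (1.838, 1.109) and (0.05236, 0.1770).
Slope = (1.109 − 0.1770)/(1.838 − 0.05236) = 0.5217; intercept = 1.109 − 0.5217×1.838 = 0.1497.
Vmax = 1/intercept = 6.68 nmol·min⁻¹; Km = slope × Vmax = 0.5217 × 6.68 = 3.49 μM.

6.68 nmol·min⁻¹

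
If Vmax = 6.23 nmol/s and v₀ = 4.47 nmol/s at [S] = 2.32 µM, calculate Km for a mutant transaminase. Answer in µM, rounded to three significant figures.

v/Vmax = 4.47/6.23 = 0.7175 = [S]/(Km+[S]).
So Km + [S] = [S]/0.7175 = 3.233 µM, giving Km = 3.233 − 2.32 = 0.913 µM.

0.913 µM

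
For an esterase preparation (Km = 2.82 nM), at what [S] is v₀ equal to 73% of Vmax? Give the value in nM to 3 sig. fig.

7.62 nM

v/Vmax = [S]/(Km+[S]) = 0.73, so [S] = Km·0.73/(1 − 0.73) = 2.82 × 2.704.
[S] = 7.62 nM.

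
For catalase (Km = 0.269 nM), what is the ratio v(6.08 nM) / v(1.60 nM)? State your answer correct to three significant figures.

Since Vmax cancels, v₂/v₁ = [S]₂(Km+[S]₁) / [S]₁(Km+[S]₂).
= 6.08×(0.269+1.60) / (1.60×(0.269+6.08)) = 11.36/10.16 = 1.12.

1.12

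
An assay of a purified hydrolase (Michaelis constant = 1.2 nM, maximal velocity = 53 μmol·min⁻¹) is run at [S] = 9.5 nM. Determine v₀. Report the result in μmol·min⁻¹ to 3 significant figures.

47.1 μmol·min⁻¹

v = Vmax·[S]/(Km + [S]) = 53 × 9.5 / (1.2 + 9.5)
  = 503.5 / 10.70 = 47.1 μmol·min⁻¹.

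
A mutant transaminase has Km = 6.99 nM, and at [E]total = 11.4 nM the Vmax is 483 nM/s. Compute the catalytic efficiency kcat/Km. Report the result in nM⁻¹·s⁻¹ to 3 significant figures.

kcat = Vmax/[E]total = 483/11.4 = 42.4 s⁻¹.
kcat/Km = 42.4/6.99 = 6.06 nM⁻¹·s⁻¹.

6.06 nM⁻¹·s⁻¹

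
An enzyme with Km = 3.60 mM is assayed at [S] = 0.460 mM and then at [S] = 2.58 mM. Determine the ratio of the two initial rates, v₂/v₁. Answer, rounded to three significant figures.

The fractional saturations are [S]/(Km+[S]) = 0.460/4.060 = 0.1133 and 2.58/6.180 = 0.4175.
v₂/v₁ is just their ratio: 0.4175/0.1133 = 3.68.

3.68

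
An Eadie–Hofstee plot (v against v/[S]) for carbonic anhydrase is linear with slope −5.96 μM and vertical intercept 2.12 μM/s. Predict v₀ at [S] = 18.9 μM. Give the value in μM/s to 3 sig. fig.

In the Eadie–Hofstee form v = Vmax − Km·(v/[S]), the slope is −Km and the intercept is Vmax, so Km = 5.96 μM and Vmax = 2.12 μM/s.
v = 2.12 × 18.9/(5.96 + 18.9) = 1.61 μM/s.

1.61 μM/s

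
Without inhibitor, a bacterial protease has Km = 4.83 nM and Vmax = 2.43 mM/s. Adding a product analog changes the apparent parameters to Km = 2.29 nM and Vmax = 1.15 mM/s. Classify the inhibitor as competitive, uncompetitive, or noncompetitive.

Both Km and Vmax decrease by the same factor (~2.11-fold) — characteristic of uncompetitive inhibition.

uncompetitive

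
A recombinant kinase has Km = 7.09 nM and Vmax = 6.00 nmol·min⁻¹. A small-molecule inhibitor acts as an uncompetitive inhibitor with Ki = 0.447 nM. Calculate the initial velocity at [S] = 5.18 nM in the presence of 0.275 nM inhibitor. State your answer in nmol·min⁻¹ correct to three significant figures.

2.01 nmol·min⁻¹

With α = 1 + [I]/Ki = 1 + 0.275/0.447 = 1.615, the uncompetitive rate law is v = (Vmax/α)·[S] / (Km/α + [S]).
v = (6.00/1.615)×5.18 / (7.09/1.615 + 5.18) = 19.24/9.570 = 2.01 nmol·min⁻¹.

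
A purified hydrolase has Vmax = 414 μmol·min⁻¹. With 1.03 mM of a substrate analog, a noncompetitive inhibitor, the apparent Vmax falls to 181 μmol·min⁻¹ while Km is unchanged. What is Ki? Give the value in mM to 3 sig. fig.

0.800 mM

Noncompetitive: Vmax,app = Vmax/α with α = 1 + [I]/Ki.
α = Vmax/Vmax,app = 414/181 = 2.287.
Since α = 1 + [I]/Ki, [I]/Ki = 2.287 − 1 = 1.287 and Ki = 1.03/1.287 = 0.800 mM.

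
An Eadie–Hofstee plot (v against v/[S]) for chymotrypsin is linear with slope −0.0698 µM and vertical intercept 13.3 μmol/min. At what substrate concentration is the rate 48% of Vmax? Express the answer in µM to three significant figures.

The Eadie–Hofstee slope gives Km = 0.0698 µM (slope = −Km).
v/Vmax = [S]/(Km+[S]) = 0.48 ⇒ [S] = Km·0.48/(1−0.48) = 0.0698 × 0.9231 = 0.0644 µM.

0.0644 µM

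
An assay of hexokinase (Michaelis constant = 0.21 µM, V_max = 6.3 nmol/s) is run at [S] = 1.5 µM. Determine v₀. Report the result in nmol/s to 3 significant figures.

5.53 nmol/s

[S]/(Km+[S]) = 1.5/1.710 = 0.8772, the fractional saturation.
v = 0.8772 × Vmax = 0.8772 × 6.3 = 5.53 nmol/s.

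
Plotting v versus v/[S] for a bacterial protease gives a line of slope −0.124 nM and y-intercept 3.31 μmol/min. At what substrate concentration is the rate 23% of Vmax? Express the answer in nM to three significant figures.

The Eadie–Hofstee slope gives Km = 0.124 nM (slope = −Km).
v/Vmax = [S]/(Km+[S]) = 0.23 ⇒ [S] = Km·0.23/(1−0.23) = 0.124 × 0.2987 = 0.0370 nM.

0.0370 nM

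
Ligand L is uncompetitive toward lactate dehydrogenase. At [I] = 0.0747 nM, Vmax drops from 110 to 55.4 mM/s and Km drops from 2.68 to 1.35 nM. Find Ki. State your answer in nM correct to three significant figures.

0.0758 nM

Uncompetitive: Vmax,app = Vmax/α (and Km,app = Km/α) with α = 1 + [I]/Ki.
α = Vmax/Vmax,app = 110/55.4 = 1.986.
Since α = 1 + [I]/Ki, [I]/Ki = 1.986 − 1 = 0.9856 and Ki = 0.0747/0.9856 = 0.0758 nM.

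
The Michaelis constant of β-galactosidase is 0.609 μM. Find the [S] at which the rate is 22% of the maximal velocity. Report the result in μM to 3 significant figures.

v/Vmax = [S]/(Km+[S]) = 0.22, so [S] = Km·0.22/(1 − 0.22) = 0.609 × 0.2821.
[S] = 0.172 μM.

0.172 μM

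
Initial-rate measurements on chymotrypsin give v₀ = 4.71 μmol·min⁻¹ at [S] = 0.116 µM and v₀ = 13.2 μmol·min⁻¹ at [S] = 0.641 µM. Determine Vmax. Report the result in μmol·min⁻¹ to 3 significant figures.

21.9 μmol·min⁻¹

From v = Vmax[S]/(Km+[S]), each point gives Vmax = v(Km+[S])/[S].
Equating: 4.71(Km+0.116)/0.116 = 13.2(Km+0.641)/0.641.
40.60·Km + 4.71 = 20.59·Km + 13.2, so (40.60 − 20.59)·Km = 13.2 − 4.71.
Km = 8.490/20.01 = 0.424 µM; then Vmax = 4.71(0.424+0.116)/0.116 = 21.9 μmol·min⁻¹.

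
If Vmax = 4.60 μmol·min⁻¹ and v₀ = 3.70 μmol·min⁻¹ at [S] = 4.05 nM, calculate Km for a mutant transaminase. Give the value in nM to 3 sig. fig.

v/Vmax = 3.70/4.60 = 0.8043 = [S]/(Km+[S]).
So Km + [S] = [S]/0.8043 = 5.035 nM, giving Km = 5.035 − 4.05 = 0.985 nM.

0.985 nM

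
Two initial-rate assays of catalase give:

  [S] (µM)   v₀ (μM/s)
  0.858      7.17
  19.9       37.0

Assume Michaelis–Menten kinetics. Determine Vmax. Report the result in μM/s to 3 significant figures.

In reciprocal form, 1/v = (Km/Vmax)·(1/[S]) + 1/Vmax. The two points give (1/[S], 1/v) = (1.166, 0.1395) and (0.05025, 0.02703).
Slope = (0.1395 − 0.02703)/(1.166 − 0.05025) = 0.1008; intercept = 0.1395 − 0.1008×1.166 = 0.02196.
Vmax = 1/intercept = 45.5 μM/s; Km = slope × Vmax = 0.1008 × 45.5 = 4.59 µM.

45.5 μM/s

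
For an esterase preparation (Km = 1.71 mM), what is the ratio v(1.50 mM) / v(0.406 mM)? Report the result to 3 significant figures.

The fractional saturations are [S]/(Km+[S]) = 0.406/2.116 = 0.1919 and 1.50/3.210 = 0.4673.
v₂/v₁ is just their ratio: 0.4673/0.1919 = 2.44.

2.44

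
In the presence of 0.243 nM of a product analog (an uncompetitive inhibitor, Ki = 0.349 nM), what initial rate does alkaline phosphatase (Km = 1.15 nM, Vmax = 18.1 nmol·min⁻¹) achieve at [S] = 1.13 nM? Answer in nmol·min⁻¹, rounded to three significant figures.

6.67 nmol·min⁻¹

With α = 1 + [I]/Ki = 1 + 0.243/0.349 = 1.696, the uncompetitive rate law is v = (Vmax/α)·[S] / (Km/α + [S]).
v = (18.1/1.696)×1.13 / (1.15/1.696 + 1.13) = 12.06/1.808 = 6.67 nmol·min⁻¹.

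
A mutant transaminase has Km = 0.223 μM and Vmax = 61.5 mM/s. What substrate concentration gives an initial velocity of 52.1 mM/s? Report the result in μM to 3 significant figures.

1.24 μM

Rearranging v = Vmax[S]/(Km+[S]) gives [S] = Km·v/(Vmax − v).
[S] = 0.223 × 52.1 / (61.5 − 52.1) = 11.62/9.400 = 1.24 μM.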